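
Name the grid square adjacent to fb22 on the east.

Longitude square 2; +1 → 3.
The latitude characters are unchanged.

FB32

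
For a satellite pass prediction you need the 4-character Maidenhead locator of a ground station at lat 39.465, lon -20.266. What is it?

HM99

Offset from 180°W / 90°S: lon 159.73°, lat 129.47°.
Field: 159.73/20 → 7 → H, 129.47/10 → 12 → M; chars HM.
Square: 19.73/2 → 9, 9.47/1 → 9; chars 99.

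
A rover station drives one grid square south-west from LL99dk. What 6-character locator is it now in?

LL99cj

Longitude subsquare d = 3; −1 → 2 = c.
Latitude subsquare k = 10; −1 → 9 = j.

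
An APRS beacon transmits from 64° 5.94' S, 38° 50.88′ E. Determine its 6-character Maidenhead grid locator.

KC95kv

Offset from 180°W / 90°S: lon 218.8480°, lat 25.9010°.
Field: lon ⌊218.8480/20⌋ = 10 → K; lat ⌊25.9010/10⌋ = 2 → C.
Square: lon ⌊18.8480/2⌋ = 9; lat ⌊5.9010/1⌋ = 5.
Subsquare: lon ⌊0.8480/0.0833333⌋ = 10 → k; lat ⌊0.9010/0.0416667⌋ = 21 → v.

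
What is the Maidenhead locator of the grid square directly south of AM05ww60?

Latitude extended square 0; −1 → -1, wraps to 9, carry into subsquare.
Latitude subsquare w = 22; −1 → 21 = v.
The longitude characters are unchanged.

AM05wv69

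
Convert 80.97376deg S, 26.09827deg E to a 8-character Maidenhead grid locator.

KA39ba16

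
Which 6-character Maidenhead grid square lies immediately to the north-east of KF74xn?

Longitude subsquare x = 23; +1 → 24, wraps to 0 = a, carry into square.
Longitude square 7; +1 → 8.
Latitude subsquare n = 13; +1 → 14 = o.

KF84ao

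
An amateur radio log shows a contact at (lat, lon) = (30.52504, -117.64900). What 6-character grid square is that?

Shift to the Maidenhead origin (180°W, 90°S): lon 62.3510, lat 120.5250.
Field: lon ⌊62.3510/20⌋ = 3 → D; lat ⌊120.5250/10⌋ = 12 → M.
Square: lon ⌊2.3510/2⌋ = 1; lat ⌊0.5250/1⌋ = 0.
Subsquare: lon ⌊0.3510/0.0833333⌋ = 4 → e; lat ⌊0.5250/0.0416667⌋ = 12 → m.

DM10em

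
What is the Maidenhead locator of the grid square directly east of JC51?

Longitude square 5; +1 → 6.
The latitude characters are unchanged.

JC61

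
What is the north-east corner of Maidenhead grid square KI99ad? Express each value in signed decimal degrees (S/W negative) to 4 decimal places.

Field K=10, I=8: +10·20° lon, +8·10° lat → SW at lon 20°, lat -10°.
Square 9, 9: +9·2° lon, +9·1° lat → SW at lon 38°, lat -1°.
Subsquare a=0, d=3: +0·0.0833333° lon, +3·0.0416667° lat → SW at lon 38°, lat -0.875°.
Cell spans 0.0833333° lon × 0.0416667° lat. NE corner is SW corner plus one full cell.
latitude -0.8333, longitude 38.0833.

-0.8333, 38.0833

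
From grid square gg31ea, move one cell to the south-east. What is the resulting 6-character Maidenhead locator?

GG30fx

Longitude subsquare e = 4; +1 → 5 = f.
Latitude subsquare a = 0; −1 → -1, wraps to 23 = x, carry into square.
Latitude square 1; −1 → 0.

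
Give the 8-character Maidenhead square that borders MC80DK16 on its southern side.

Latitude extended square 6; −1 → 5.
The longitude characters are unchanged.

MC80dk15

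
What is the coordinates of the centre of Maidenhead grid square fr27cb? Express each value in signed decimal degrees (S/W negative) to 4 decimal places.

Field F=5, R=17: +5·20° lon, +17·10° lat → SW at lon -80°, lat 80°.
Square 2, 7: +2·2° lon, +7·1° lat → SW at lon -76°, lat 87°.
Subsquare c=2, b=1: +2·0.0833333° lon, +1·0.0416667° lat → SW at lon -75.8333°, lat 87.0417°.
Cell spans 0.0833333° lon × 0.0416667° lat. Centre is SW corner plus half of each.
latitude 87.0625, longitude -75.7917.

87.0625, -75.7917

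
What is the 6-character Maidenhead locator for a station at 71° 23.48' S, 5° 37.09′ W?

Shift to the Maidenhead origin (180°W, 90°S): lon 174.3818, lat 18.6087.
Field: lon ⌊174.3818/20⌋ = 8 → I; lat ⌊18.6087/10⌋ = 1 → B.
Square: lon ⌊14.3818/2⌋ = 7; lat ⌊8.6087/1⌋ = 8.
Subsquare: lon ⌊0.3818/0.0833333⌋ = 4 → e; lat ⌊0.6087/0.0416667⌋ = 14 → o.

IB78eo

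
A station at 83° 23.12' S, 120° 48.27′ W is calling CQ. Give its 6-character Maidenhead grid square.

CA96oo

Add 180° to longitude and 90° to latitude: 59.1955, 6.6147.
Field: lon ⌊59.1955/20⌋ = 2 → C; lat ⌊6.6147/10⌋ = 0 → A.
Square: lon ⌊19.1955/2⌋ = 9; lat ⌊6.6147/1⌋ = 6.
Subsquare: lon ⌊1.1955/0.0833333⌋ = 14 → o; lat ⌊0.6147/0.0416667⌋ = 14 → o.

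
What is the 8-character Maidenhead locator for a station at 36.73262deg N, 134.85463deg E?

PM76kr25

Offset from 180°W / 90°S: lon 314.85463°, lat 126.73262°.
Field: 314.85463/20 → 15 → P, 126.73262/10 → 12 → M; chars PM.
Square: 14.85463/2 → 7, 6.73262/1 → 6; chars 76.
Subsquare: 0.85463/0.0833333 → 10 → k, 0.73262/0.0416667 → 17 → r; chars kr.
Extended square: 0.02130/0.00833333 → 2, 0.02429/0.00416667 → 5; chars 25.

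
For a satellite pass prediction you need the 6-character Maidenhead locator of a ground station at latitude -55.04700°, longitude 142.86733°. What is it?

QD14kw

Add 180° to longitude and 90° to latitude: 322.8673, 34.9530.
Field (20°×10°, letters A–R): lon ⌊322.8673/20⌋ = 16 → Q; lat ⌊34.9530/10⌋ = 3 → D.
Square (2°×1°, digits 0–9): lon ⌊2.8673/2⌋ = 1; lat ⌊4.9530/1⌋ = 4.
Subsquare (5′×2.5′, letters a–x): lon ⌊0.8673/0.0833333⌋ = 10 → k; lat ⌊0.9530/0.0416667⌋ = 22 → w.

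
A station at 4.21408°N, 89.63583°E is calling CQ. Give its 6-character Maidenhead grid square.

Offset from 180°W / 90°S: lon 269.6358°, lat 94.2141°.
Field: lon ⌊269.6358/20⌋ = 13 → N; lat ⌊94.2141/10⌋ = 9 → J.
Square: lon ⌊9.6358/2⌋ = 4; lat ⌊4.2141/1⌋ = 4.
Subsquare: lon ⌊1.6358/0.0833333⌋ = 19 → t; lat ⌊0.2141/0.0416667⌋ = 5 → f.

NJ44tf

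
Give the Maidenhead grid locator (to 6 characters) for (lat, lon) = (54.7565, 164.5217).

Shift to the Maidenhead origin (180°W, 90°S): lon 344.5217, lat 144.7565.
Field (20°×10°, letters A–R): lon ⌊344.5217/20⌋ = 17 → R; lat ⌊144.7565/10⌋ = 14 → O.
Square (2°×1°, digits 0–9): lon ⌊4.5217/2⌋ = 2; lat ⌊4.7565/1⌋ = 4.
Subsquare (5′×2.5′, letters a–x): lon ⌊0.5217/0.0833333⌋ = 6 → g; lat ⌊0.7565/0.0416667⌋ = 18 → s.

RO24gs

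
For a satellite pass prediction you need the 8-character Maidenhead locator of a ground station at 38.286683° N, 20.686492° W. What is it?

HM98pg78

Add 180° to longitude and 90° to latitude: 159.31351, 128.28668.
Field: lon ⌊159.31351/20⌋ = 7 → H; lat ⌊128.28668/10⌋ = 12 → M.
Square: lon ⌊19.31351/2⌋ = 9; lat ⌊8.28668/1⌋ = 8.
Subsquare: lon ⌊1.31351/0.0833333⌋ = 15 → p; lat ⌊0.28668/0.0416667⌋ = 6 → g.
Extended square: lon ⌊0.06351/0.00833333⌋ = 7; lat ⌊0.03668/0.00416667⌋ = 8.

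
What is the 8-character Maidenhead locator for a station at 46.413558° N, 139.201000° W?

Shift to the Maidenhead origin (180°W, 90°S): lon 40.79900, lat 136.41356.
Field: 40.79900/20 → 2 → C, 136.41356/10 → 13 → N; chars CN.
Square: 0.79900/2 → 0, 6.41356/1 → 6; chars 06.
Subsquare: 0.79900/0.0833333 → 9 → j, 0.41356/0.0416667 → 9 → j; chars jj.
Extended square: 0.04900/0.00833333 → 5, 0.03856/0.00416667 → 9; chars 59.

CN06jj59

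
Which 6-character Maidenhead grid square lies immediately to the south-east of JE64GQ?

JE64hp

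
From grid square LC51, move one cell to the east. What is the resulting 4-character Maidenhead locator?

LC61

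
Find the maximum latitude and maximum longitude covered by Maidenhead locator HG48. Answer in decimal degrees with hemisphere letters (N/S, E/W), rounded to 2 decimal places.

21.00° S, 30.00° W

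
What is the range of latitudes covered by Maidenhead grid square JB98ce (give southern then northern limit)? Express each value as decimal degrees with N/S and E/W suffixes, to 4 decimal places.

Field J=9, B=1: +9·20° lon, +1·10° lat → SW at lon 0°, lat -80°.
Square 9, 8: +9·2° lon, +8·1° lat → SW at lon 18°, lat -72°.
Subsquare c=2, e=4: +2·0.0833333° lon, +4·0.0416667° lat → SW at lon 18.1667°, lat -71.8333°.
Cell spans 0.0833333° lon × 0.0416667° lat.
south 71.8333° S, north 71.7917° S.

71.8333° S, 71.7917° S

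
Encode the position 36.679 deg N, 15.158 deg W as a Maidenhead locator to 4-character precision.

IM26

Offset from 180°W / 90°S: lon 164.84°, lat 126.68°.
Field: 164.84/20 → 8 → I, 126.68/10 → 12 → M; chars IM.
Square: 4.84/2 → 2, 6.68/1 → 6; chars 26.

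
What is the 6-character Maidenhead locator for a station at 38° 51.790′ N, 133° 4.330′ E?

PM68mu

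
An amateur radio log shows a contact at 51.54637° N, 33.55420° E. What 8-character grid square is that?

KO61sn61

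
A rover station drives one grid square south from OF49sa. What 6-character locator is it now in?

Latitude subsquare a = 0; −1 → -1, wraps to 23 = x, carry into square.
Latitude square 9; −1 → 8.
The longitude characters are unchanged.

OF48sx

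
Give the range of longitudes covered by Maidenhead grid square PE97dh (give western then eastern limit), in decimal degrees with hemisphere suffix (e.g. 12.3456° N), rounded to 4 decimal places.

Field P=15, E=4: +15·20° lon, +4·10° lat → SW at lon 120°, lat -50°.
Square 9, 7: +9·2° lon, +7·1° lat → SW at lon 138°, lat -43°.
Subsquare d=3, h=7: +3·0.0833333° lon, +7·0.0416667° lat → SW at lon 138.25°, lat -42.7083°.
Cell spans 0.0833333° lon × 0.0416667° lat.
west 138.2500° E, east 138.3333° E.

138.2500° E, 138.3333° E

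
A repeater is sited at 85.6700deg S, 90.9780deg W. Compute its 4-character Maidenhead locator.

Shift to the Maidenhead origin (180°W, 90°S): lon 89.02, lat 4.33.
Field (20°×10°, letters A–R): lon ⌊89.02/20⌋ = 4 → E; lat ⌊4.33/10⌋ = 0 → A.
Square (2°×1°, digits 0–9): lon ⌊9.02/2⌋ = 4; lat ⌊4.33/1⌋ = 4.

EA44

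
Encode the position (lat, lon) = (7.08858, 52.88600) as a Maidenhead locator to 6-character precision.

LJ67kc

Offset from 180°W / 90°S: lon 232.8860°, lat 97.0886°.
Field: lon ⌊232.8860/20⌋ = 11 → L; lat ⌊97.0886/10⌋ = 9 → J.
Square: lon ⌊12.8860/2⌋ = 6; lat ⌊7.0886/1⌋ = 7.
Subsquare: lon ⌊0.8860/0.0833333⌋ = 10 → k; lat ⌊0.0886/0.0416667⌋ = 2 → c.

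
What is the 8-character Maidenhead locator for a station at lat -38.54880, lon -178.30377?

AF01uk38

Add 180° to longitude and 90° to latitude: 1.69623, 51.45120.
Field: lon ⌊1.69623/20⌋ = 0 → A; lat ⌊51.45120/10⌋ = 5 → F.
Square: lon ⌊1.69623/2⌋ = 0; lat ⌊1.45120/1⌋ = 1.
Subsquare: lon ⌊1.69623/0.0833333⌋ = 20 → u; lat ⌊0.45120/0.0416667⌋ = 10 → k.
Extended square: lon ⌊0.02956/0.00833333⌋ = 3; lat ⌊0.03453/0.00416667⌋ = 8.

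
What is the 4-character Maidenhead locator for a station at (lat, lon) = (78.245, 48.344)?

Offset from 180°W / 90°S: lon 228.34°, lat 168.25°.
Field: 228.34/20 → 11 → L, 168.25/10 → 16 → Q; chars LQ.
Square: 8.34/2 → 4, 8.25/1 → 8; chars 48.

LQ48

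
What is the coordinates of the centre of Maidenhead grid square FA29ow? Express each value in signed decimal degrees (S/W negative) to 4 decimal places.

-80.0625, -74.7917

Field F=5, A=0: +5·20° lon, +0·10° lat → SW at lon -80°, lat -90°.
Square 2, 9: +2·2° lon, +9·1° lat → SW at lon -76°, lat -81°.
Subsquare o=14, w=22: +14·0.0833333° lon, +22·0.0416667° lat → SW at lon -74.8333°, lat -80.0833°.
Cell spans 0.0833333° lon × 0.0416667° lat. Centre is SW corner plus half of each.
latitude -80.0625, longitude -74.7917.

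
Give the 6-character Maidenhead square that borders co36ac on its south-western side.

Longitude subsquare a = 0; −1 → -1, wraps to 23 = x, carry into square.
Longitude square 3; −1 → 2.
Latitude subsquare c = 2; −1 → 1 = b.

CO26xb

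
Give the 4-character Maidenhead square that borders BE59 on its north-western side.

BF40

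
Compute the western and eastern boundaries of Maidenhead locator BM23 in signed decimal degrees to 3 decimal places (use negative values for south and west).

Field B=1, M=12: +1·20° lon, +12·10° lat → SW at lon -160°, lat 30°.
Square 2, 3: +2·2° lon, +3·1° lat → SW at lon -156°, lat 33°.
Cell spans 2° lon × 1° lat.
west -156.000, east -154.000.

-156.000, -154.000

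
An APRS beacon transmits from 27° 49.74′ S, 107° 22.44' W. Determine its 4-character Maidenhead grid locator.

DG62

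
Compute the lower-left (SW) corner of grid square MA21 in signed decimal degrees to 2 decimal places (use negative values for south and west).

-89.00, 64.00

Field M=12, A=0: +12·20° lon, +0·10° lat → SW at lon 60°, lat -90°.
Square 2, 1: +2·2° lon, +1·1° lat → SW at lon 64°, lat -89°.
latitude -89.00, longitude 64.00.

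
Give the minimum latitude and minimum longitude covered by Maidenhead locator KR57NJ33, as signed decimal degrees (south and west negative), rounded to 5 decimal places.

87.38750, 31.10833

Field K=10, R=17: +10·20° lon, +17·10° lat → SW at lon 20°, lat 80°.
Square 5, 7: +5·2° lon, +7·1° lat → SW at lon 30°, lat 87°.
Subsquare n=13, j=9: +13·0.0833333° lon, +9·0.0416667° lat → SW at lon 31.0833°, lat 87.375°.
Extended square 3, 3: +3·0.00833333° lon, +3·0.00416667° lat → SW at lon 31.1083°, lat 87.3875°.
latitude 87.38750, longitude 31.10833.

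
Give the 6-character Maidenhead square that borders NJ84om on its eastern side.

NJ84pm

Longitude subsquare o = 14; +1 → 15 = p.
The latitude characters are unchanged.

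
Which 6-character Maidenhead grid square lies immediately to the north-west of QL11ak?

QL01xl

Longitude subsquare a = 0; −1 → -1, wraps to 23 = x, carry into square.
Longitude square 1; −1 → 0.
Latitude subsquare k = 10; +1 → 11 = l.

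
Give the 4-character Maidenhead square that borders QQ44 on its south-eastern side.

QQ53

Longitude square 4; +1 → 5.
Latitude square 4; −1 → 3.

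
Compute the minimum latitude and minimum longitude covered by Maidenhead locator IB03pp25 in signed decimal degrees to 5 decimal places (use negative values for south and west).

Field I=8, B=1: +8·20° lon, +1·10° lat → SW at lon -20°, lat -80°.
Square 0, 3: +0·2° lon, +3·1° lat → SW at lon -20°, lat -77°.
Subsquare p=15, p=15: +15·0.0833333° lon, +15·0.0416667° lat → SW at lon -18.75°, lat -76.375°.
Extended square 2, 5: +2·0.00833333° lon, +5·0.00416667° lat → SW at lon -18.7333°, lat -76.3542°.
latitude -76.35417, longitude -18.73333.

-76.35417, -18.73333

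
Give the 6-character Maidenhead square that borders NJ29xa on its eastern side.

NJ39aa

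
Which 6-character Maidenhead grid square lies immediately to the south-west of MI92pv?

Longitude subsquare p = 15; −1 → 14 = o.
Latitude subsquare v = 21; −1 → 20 = u.

MI92ou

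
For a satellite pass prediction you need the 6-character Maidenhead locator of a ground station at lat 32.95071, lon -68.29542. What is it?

Add 180° to longitude and 90° to latitude: 111.7046, 122.9507.
Field: lon ⌊111.7046/20⌋ = 5 → F; lat ⌊122.9507/10⌋ = 12 → M.
Square: lon ⌊11.7046/2⌋ = 5; lat ⌊2.9507/1⌋ = 2.
Subsquare: lon ⌊1.7046/0.0833333⌋ = 20 → u; lat ⌊0.9507/0.0416667⌋ = 22 → w.

FM52uw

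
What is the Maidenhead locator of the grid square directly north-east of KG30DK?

Longitude subsquare d = 3; +1 → 4 = e.
Latitude subsquare k = 10; +1 → 11 = l.

KG30el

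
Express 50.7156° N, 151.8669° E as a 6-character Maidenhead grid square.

QO50wr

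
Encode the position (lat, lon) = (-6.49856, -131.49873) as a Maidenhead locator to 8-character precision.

Offset from 180°W / 90°S: lon 48.50127°, lat 83.50144°.
Field (20°×10°, letters A–R): 48.50127/20 → 2 → C, 83.50144/10 → 8 → I; chars CI.
Square (2°×1°, digits 0–9): 8.50127/2 → 4, 3.50144/1 → 3; chars 43.
Subsquare (5′×2.5′, letters a–x): 0.50127/0.0833333 → 6 → g, 0.50144/0.0416667 → 12 → m; chars gm.
Extended square (30″×15″, digits 0–9): 0.00127/0.00833333 → 0, 0.00144/0.00416667 → 0; chars 00.

CI43gm00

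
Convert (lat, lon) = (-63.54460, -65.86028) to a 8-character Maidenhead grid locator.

Shift to the Maidenhead origin (180°W, 90°S): lon 114.13972, lat 26.45540.
Field: lon ⌊114.13972/20⌋ = 5 → F; lat ⌊26.45540/10⌋ = 2 → C.
Square: lon ⌊14.13972/2⌋ = 7; lat ⌊6.45540/1⌋ = 6.
Subsquare: lon ⌊0.13972/0.0833333⌋ = 1 → b; lat ⌊0.45540/0.0416667⌋ = 10 → k.
Extended square: lon ⌊0.05639/0.00833333⌋ = 6; lat ⌊0.03873/0.00416667⌋ = 9.

FC76bk69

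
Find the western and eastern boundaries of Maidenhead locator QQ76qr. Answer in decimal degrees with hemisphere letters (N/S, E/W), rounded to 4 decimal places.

155.3333° E, 155.4167° E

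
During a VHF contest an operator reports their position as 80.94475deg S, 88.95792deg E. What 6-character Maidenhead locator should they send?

NA49lb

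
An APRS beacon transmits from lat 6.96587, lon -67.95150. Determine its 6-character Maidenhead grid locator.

FJ66ax

Offset from 180°W / 90°S: lon 112.0485°, lat 96.9659°.
Field: 112.0485/20 → 5 → F, 96.9659/10 → 9 → J; chars FJ.
Square: 12.0485/2 → 6, 6.9659/1 → 6; chars 66.
Subsquare: 0.0485/0.0833333 → 0 → a, 0.9659/0.0416667 → 23 → x; chars ax.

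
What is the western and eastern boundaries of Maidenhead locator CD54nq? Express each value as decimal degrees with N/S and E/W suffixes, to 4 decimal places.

128.9167° W, 128.8333° W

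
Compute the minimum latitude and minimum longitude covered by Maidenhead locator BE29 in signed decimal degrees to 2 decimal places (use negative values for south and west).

-41.00, -156.00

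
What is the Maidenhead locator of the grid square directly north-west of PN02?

ON93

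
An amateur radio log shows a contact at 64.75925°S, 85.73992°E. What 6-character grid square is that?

NC25uf

Add 180° to longitude and 90° to latitude: 265.7399, 25.2408.
Field: 265.7399/20 → 13 → N, 25.2408/10 → 2 → C; chars NC.
Square: 5.7399/2 → 2, 5.2408/1 → 5; chars 25.
Subsquare: 1.7399/0.0833333 → 20 → u, 0.2408/0.0416667 → 5 → f; chars uf.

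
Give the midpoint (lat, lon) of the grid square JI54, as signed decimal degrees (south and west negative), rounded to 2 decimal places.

-5.50, 11.00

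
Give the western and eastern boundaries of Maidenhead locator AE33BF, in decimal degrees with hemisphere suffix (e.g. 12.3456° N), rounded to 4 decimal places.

173.9167° W, 173.8333° W

Field A=0, E=4: +0·20° lon, +4·10° lat → SW at lon -180°, lat -50°.
Square 3, 3: +3·2° lon, +3·1° lat → SW at lon -174°, lat -47°.
Subsquare b=1, f=5: +1·0.0833333° lon, +5·0.0416667° lat → SW at lon -173.917°, lat -46.7917°.
Cell spans 0.0833333° lon × 0.0416667° lat.
west 173.9167° W, east 173.8333° W.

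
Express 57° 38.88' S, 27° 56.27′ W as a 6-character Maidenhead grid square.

HD62ai

Add 180° to longitude and 90° to latitude: 152.0622, 32.3520.
Field: lon ⌊152.0622/20⌋ = 7 → H; lat ⌊32.3520/10⌋ = 3 → D.
Square: lon ⌊12.0622/2⌋ = 6; lat ⌊2.3520/1⌋ = 2.
Subsquare: lon ⌊0.0622/0.0833333⌋ = 0 → a; lat ⌊0.3520/0.0416667⌋ = 8 → i.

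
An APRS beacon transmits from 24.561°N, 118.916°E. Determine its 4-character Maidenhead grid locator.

Add 180° to longitude and 90° to latitude: 298.92, 114.56.
Field: lon ⌊298.92/20⌋ = 14 → O; lat ⌊114.56/10⌋ = 11 → L.
Square: lon ⌊18.92/2⌋ = 9; lat ⌊4.56/1⌋ = 4.

OL94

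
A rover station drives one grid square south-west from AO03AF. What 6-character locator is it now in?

Longitude subsquare a = 0; −1 → -1, wraps to 23 = x, carry into square.
Longitude square 0; −1 → -1, wraps to 9, carry into field.
Longitude field A = 0; −1 → -1, wraps to 17 = R, wrapping around the antimeridian.
Latitude subsquare f = 5; −1 → 4 = e.

RO93xe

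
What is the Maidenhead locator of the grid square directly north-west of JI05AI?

II95xj

Longitude subsquare a = 0; −1 → -1, wraps to 23 = x, carry into square.
Longitude square 0; −1 → -1, wraps to 9, carry into field.
Longitude field J = 9; −1 → 8 = I.
Latitude subsquare i = 8; +1 → 9 = j.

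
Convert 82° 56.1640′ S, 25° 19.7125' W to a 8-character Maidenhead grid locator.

Offset from 180°W / 90°S: lon 154.67146°, lat 7.06393°.
Field: lon ⌊154.67146/20⌋ = 7 → H; lat ⌊7.06393/10⌋ = 0 → A.
Square: lon ⌊14.67146/2⌋ = 7; lat ⌊7.06393/1⌋ = 7.
Subsquare: lon ⌊0.67146/0.0833333⌋ = 8 → i; lat ⌊0.06393/0.0416667⌋ = 1 → b.
Extended square: lon ⌊0.00479/0.00833333⌋ = 0; lat ⌊0.02227/0.00416667⌋ = 5.

HA77ib05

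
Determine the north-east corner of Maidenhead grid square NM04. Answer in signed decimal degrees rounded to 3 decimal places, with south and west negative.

Field N=13, M=12: +13·20° lon, +12·10° lat → SW at lon 80°, lat 30°.
Square 0, 4: +0·2° lon, +4·1° lat → SW at lon 80°, lat 34°.
Cell spans 2° lon × 1° lat. NE corner is SW corner plus one full cell.
latitude 35.000, longitude 82.000.

35.000, 82.000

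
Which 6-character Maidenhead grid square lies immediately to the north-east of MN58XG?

MN68ah

Longitude subsquare x = 23; +1 → 24, wraps to 0 = a, carry into square.
Longitude square 5; +1 → 6.
Latitude subsquare g = 6; +1 → 7 = h.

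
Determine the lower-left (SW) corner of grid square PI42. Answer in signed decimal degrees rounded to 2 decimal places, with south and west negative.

-8.00, 128.00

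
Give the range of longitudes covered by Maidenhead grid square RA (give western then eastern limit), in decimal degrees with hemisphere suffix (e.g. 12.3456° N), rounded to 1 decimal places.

160.0° E, 180.0° E

Field R=17, A=0: +17·20° lon, +0·10° lat → SW at lon 160°, lat -90°.
Cell spans 20° lon × 10° lat.
west 160.0° E, east 180.0° E.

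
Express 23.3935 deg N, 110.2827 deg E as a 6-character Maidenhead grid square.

OL53dj

Add 180° to longitude and 90° to latitude: 290.2827, 113.3935.
Field: lon ⌊290.2827/20⌋ = 14 → O; lat ⌊113.3935/10⌋ = 11 → L.
Square: lon ⌊10.2827/2⌋ = 5; lat ⌊3.3935/1⌋ = 3.
Subsquare: lon ⌊0.2827/0.0833333⌋ = 3 → d; lat ⌊0.3935/0.0416667⌋ = 9 → j.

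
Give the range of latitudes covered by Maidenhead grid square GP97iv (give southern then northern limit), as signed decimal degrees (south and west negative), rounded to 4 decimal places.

Field G=6, P=15: +6·20° lon, +15·10° lat → SW at lon -60°, lat 60°.
Square 9, 7: +9·2° lon, +7·1° lat → SW at lon -42°, lat 67°.
Subsquare i=8, v=21: +8·0.0833333° lon, +21·0.0416667° lat → SW at lon -41.3333°, lat 67.875°.
Cell spans 0.0833333° lon × 0.0416667° lat.
south 67.8750, north 67.9167.

67.8750, 67.9167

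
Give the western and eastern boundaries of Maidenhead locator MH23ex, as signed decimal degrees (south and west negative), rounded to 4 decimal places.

Field M=12, H=7: +12·20° lon, +7·10° lat → SW at lon 60°, lat -20°.
Square 2, 3: +2·2° lon, +3·1° lat → SW at lon 64°, lat -17°.
Subsquare e=4, x=23: +4·0.0833333° lon, +23·0.0416667° lat → SW at lon 64.3333°, lat -16.0417°.
Cell spans 0.0833333° lon × 0.0416667° lat.
west 64.3333, east 64.4167.

64.3333, 64.4167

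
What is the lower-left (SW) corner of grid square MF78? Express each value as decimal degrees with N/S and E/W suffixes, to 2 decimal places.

32.00° S, 74.00° E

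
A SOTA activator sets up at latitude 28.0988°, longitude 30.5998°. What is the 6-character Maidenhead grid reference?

KL58hc

Offset from 180°W / 90°S: lon 210.5998°, lat 118.0988°.
Field: 210.5998/20 → 10 → K, 118.0988/10 → 11 → L; chars KL.
Square: 10.5998/2 → 5, 8.0988/1 → 8; chars 58.
Subsquare: 0.5998/0.0833333 → 7 → h, 0.0988/0.0416667 → 2 → c; chars hc.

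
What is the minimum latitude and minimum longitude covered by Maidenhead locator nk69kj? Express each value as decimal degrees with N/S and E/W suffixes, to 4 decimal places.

Field N=13, K=10: +13·20° lon, +10·10° lat → SW at lon 80°, lat 10°.
Square 6, 9: +6·2° lon, +9·1° lat → SW at lon 92°, lat 19°.
Subsquare k=10, j=9: +10·0.0833333° lon, +9·0.0416667° lat → SW at lon 92.8333°, lat 19.375°.
latitude 19.3750° N, longitude 92.8333° E.

19.3750° N, 92.8333° E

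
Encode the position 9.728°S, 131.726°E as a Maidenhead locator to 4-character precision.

PI50

Add 180° to longitude and 90° to latitude: 311.73, 80.27.
Field: lon ⌊311.73/20⌋ = 15 → P; lat ⌊80.27/10⌋ = 8 → I.
Square: lon ⌊11.73/2⌋ = 5; lat ⌊0.27/1⌋ = 0.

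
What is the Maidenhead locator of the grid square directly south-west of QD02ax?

PD92xw

Longitude subsquare a = 0; −1 → -1, wraps to 23 = x, carry into square.
Longitude square 0; −1 → -1, wraps to 9, carry into field.
Longitude field Q = 16; −1 → 15 = P.
Latitude subsquare x = 23; −1 → 22 = w.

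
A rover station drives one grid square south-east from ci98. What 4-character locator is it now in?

DI07

Longitude square 9; +1 → 10, wraps to 0, carry into field.
Longitude field C = 2; +1 → 3 = D.
Latitude square 8; −1 → 7.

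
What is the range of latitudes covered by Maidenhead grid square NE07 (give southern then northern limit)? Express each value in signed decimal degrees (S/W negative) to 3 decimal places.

Field N=13, E=4: +13·20° lon, +4·10° lat → SW at lon 80°, lat -50°.
Square 0, 7: +0·2° lon, +7·1° lat → SW at lon 80°, lat -43°.
Cell spans 2° lon × 1° lat.
south -43.000, north -42.000.

-43.000, -42.000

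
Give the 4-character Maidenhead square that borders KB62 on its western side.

Longitude square 6; −1 → 5.
The latitude characters are unchanged.

KB52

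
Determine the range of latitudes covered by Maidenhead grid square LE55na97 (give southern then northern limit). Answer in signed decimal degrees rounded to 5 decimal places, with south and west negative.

Field L=11, E=4: +11·20° lon, +4·10° lat → SW at lon 40°, lat -50°.
Square 5, 5: +5·2° lon, +5·1° lat → SW at lon 50°, lat -45°.
Subsquare n=13, a=0: +13·0.0833333° lon, +0·0.0416667° lat → SW at lon 51.0833°, lat -45°.
Extended square 9, 7: +9·0.00833333° lon, +7·0.00416667° lat → SW at lon 51.1583°, lat -44.9708°.
Cell spans 0.00833333° lon × 0.00416667° lat.
south -44.97083, north -44.96667.

-44.97083, -44.96667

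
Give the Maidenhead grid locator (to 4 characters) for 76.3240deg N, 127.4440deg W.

CQ66

Shift to the Maidenhead origin (180°W, 90°S): lon 52.56, lat 166.32.
Field: lon ⌊52.56/20⌋ = 2 → C; lat ⌊166.32/10⌋ = 16 → Q.
Square: lon ⌊12.56/2⌋ = 6; lat ⌊6.32/1⌋ = 6.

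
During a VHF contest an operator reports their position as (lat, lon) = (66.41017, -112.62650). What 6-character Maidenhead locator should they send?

Shift to the Maidenhead origin (180°W, 90°S): lon 67.3735, lat 156.4102.
Field (20°×10°, letters A–R): lon ⌊67.3735/20⌋ = 3 → D; lat ⌊156.4102/10⌋ = 15 → P.
Square (2°×1°, digits 0–9): lon ⌊7.3735/2⌋ = 3; lat ⌊6.4102/1⌋ = 6.
Subsquare (5′×2.5′, letters a–x): lon ⌊1.3735/0.0833333⌋ = 16 → q; lat ⌊0.4102/0.0416667⌋ = 9 → j.

DP36qj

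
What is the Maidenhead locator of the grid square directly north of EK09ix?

EL00ia

Latitude subsquare x = 23; +1 → 24, wraps to 0 = a, carry into square.
Latitude square 9; +1 → 10, wraps to 0, carry into field.
Latitude field K = 10; +1 → 11 = L.
The longitude characters are unchanged.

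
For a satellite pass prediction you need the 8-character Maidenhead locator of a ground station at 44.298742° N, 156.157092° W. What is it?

BN14wh11

Add 180° to longitude and 90° to latitude: 23.84291, 134.29874.
Field (20°×10°, letters A–R): lon ⌊23.84291/20⌋ = 1 → B; lat ⌊134.29874/10⌋ = 13 → N.
Square (2°×1°, digits 0–9): lon ⌊3.84291/2⌋ = 1; lat ⌊4.29874/1⌋ = 4.
Subsquare (5′×2.5′, letters a–x): lon ⌊1.84291/0.0833333⌋ = 22 → w; lat ⌊0.29874/0.0416667⌋ = 7 → h.
Extended square (30″×15″, digits 0–9): lon ⌊0.00957/0.00833333⌋ = 1; lat ⌊0.00708/0.00416667⌋ = 1.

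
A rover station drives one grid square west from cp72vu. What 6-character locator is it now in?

Longitude subsquare v = 21; −1 → 20 = u.
The latitude characters are unchanged.

CP72uu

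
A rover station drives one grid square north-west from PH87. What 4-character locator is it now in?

PH78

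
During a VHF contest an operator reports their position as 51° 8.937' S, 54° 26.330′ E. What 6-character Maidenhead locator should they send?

Offset from 180°W / 90°S: lon 234.4388°, lat 38.8511°.
Field (20°×10°, letters A–R): lon ⌊234.4388/20⌋ = 11 → L; lat ⌊38.8511/10⌋ = 3 → D.
Square (2°×1°, digits 0–9): lon ⌊14.4388/2⌋ = 7; lat ⌊8.8511/1⌋ = 8.
Subsquare (5′×2.5′, letters a–x): lon ⌊0.4388/0.0833333⌋ = 5 → f; lat ⌊0.8511/0.0416667⌋ = 20 → u.

LD78fu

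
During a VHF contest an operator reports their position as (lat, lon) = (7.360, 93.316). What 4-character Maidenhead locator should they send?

NJ67

Offset from 180°W / 90°S: lon 273.32°, lat 97.36°.
Field: lon ⌊273.32/20⌋ = 13 → N; lat ⌊97.36/10⌋ = 9 → J.
Square: lon ⌊13.32/2⌋ = 6; lat ⌊7.36/1⌋ = 7.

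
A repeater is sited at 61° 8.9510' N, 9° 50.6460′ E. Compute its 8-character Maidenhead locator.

JP41wd15

Shift to the Maidenhead origin (180°W, 90°S): lon 189.84410, lat 151.14918.
Field (20°×10°, letters A–R): lon ⌊189.84410/20⌋ = 9 → J; lat ⌊151.14918/10⌋ = 15 → P.
Square (2°×1°, digits 0–9): lon ⌊9.84410/2⌋ = 4; lat ⌊1.14918/1⌋ = 1.
Subsquare (5′×2.5′, letters a–x): lon ⌊1.84410/0.0833333⌋ = 22 → w; lat ⌊0.14918/0.0416667⌋ = 3 → d.
Extended square (30″×15″, digits 0–9): lon ⌊0.01077/0.00833333⌋ = 1; lat ⌊0.02418/0.00416667⌋ = 5.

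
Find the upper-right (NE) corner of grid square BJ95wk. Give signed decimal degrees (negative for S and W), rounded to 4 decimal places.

5.4583, -140.0833

Field B=1, J=9: +1·20° lon, +9·10° lat → SW at lon -160°, lat 0°.
Square 9, 5: +9·2° lon, +5·1° lat → SW at lon -142°, lat 5°.
Subsquare w=22, k=10: +22·0.0833333° lon, +10·0.0416667° lat → SW at lon -140.167°, lat 5.41667°.
Cell spans 0.0833333° lon × 0.0416667° lat. NE corner is SW corner plus one full cell.
latitude 5.4583, longitude -140.0833.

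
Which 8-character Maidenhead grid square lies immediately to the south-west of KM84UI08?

KM84ti97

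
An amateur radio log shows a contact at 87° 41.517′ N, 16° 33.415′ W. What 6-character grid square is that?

IR17rq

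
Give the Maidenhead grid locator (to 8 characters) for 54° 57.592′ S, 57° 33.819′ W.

GD15fa29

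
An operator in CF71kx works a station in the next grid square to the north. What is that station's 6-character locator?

CF72ka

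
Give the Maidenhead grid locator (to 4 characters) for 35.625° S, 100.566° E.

OF04

Shift to the Maidenhead origin (180°W, 90°S): lon 280.57, lat 54.38.
Field: lon ⌊280.57/20⌋ = 14 → O; lat ⌊54.38/10⌋ = 5 → F.
Square: lon ⌊0.57/2⌋ = 0; lat ⌊4.38/1⌋ = 4.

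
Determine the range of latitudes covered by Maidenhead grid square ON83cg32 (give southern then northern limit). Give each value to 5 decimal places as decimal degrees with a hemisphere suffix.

Field O=14, N=13: +14·20° lon, +13·10° lat → SW at lon 100°, lat 40°.
Square 8, 3: +8·2° lon, +3·1° lat → SW at lon 116°, lat 43°.
Subsquare c=2, g=6: +2·0.0833333° lon, +6·0.0416667° lat → SW at lon 116.167°, lat 43.25°.
Extended square 3, 2: +3·0.00833333° lon, +2·0.00416667° lat → SW at lon 116.192°, lat 43.2583°.
Cell spans 0.00833333° lon × 0.00416667° lat.
south 43.25833° N, north 43.26250° N.

43.25833° N, 43.26250° N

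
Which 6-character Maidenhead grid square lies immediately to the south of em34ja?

Latitude subsquare a = 0; −1 → -1, wraps to 23 = x, carry into square.
Latitude square 4; −1 → 3.
The longitude characters are unchanged.

EM33jx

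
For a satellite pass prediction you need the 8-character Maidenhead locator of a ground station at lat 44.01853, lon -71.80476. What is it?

FN44ca34

Shift to the Maidenhead origin (180°W, 90°S): lon 108.19524, lat 134.01853.
Field: lon ⌊108.19524/20⌋ = 5 → F; lat ⌊134.01853/10⌋ = 13 → N.
Square: lon ⌊8.19524/2⌋ = 4; lat ⌊4.01853/1⌋ = 4.
Subsquare: lon ⌊0.19524/0.0833333⌋ = 2 → c; lat ⌊0.01853/0.0416667⌋ = 0 → a.
Extended square: lon ⌊0.02857/0.00833333⌋ = 3; lat ⌊0.01853/0.00416667⌋ = 4.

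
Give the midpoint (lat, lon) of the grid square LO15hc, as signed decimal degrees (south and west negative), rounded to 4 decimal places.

55.1042, 42.6250

Field L=11, O=14: +11·20° lon, +14·10° lat → SW at lon 40°, lat 50°.
Square 1, 5: +1·2° lon, +5·1° lat → SW at lon 42°, lat 55°.
Subsquare h=7, c=2: +7·0.0833333° lon, +2·0.0416667° lat → SW at lon 42.5833°, lat 55.0833°.
Cell spans 0.0833333° lon × 0.0416667° lat. Centre is SW corner plus half of each.
latitude 55.1042, longitude 42.6250.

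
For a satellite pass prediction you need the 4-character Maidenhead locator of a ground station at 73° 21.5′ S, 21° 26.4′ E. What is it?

KB06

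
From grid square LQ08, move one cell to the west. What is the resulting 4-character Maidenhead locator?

Longitude square 0; −1 → -1, wraps to 9, carry into field.
Longitude field L = 11; −1 → 10 = K.
The latitude characters are unchanged.

KQ98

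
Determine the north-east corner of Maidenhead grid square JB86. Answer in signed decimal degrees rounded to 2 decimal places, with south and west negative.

Field J=9, B=1: +9·20° lon, +1·10° lat → SW at lon 0°, lat -80°.
Square 8, 6: +8·2° lon, +6·1° lat → SW at lon 16°, lat -74°.
Cell spans 2° lon × 1° lat. NE corner is SW corner plus one full cell.
latitude -73.00, longitude 18.00.

-73.00, 18.00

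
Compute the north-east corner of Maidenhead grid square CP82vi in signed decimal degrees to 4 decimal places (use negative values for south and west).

Field C=2, P=15: +2·20° lon, +15·10° lat → SW at lon -140°, lat 60°.
Square 8, 2: +8·2° lon, +2·1° lat → SW at lon -124°, lat 62°.
Subsquare v=21, i=8: +21·0.0833333° lon, +8·0.0416667° lat → SW at lon -122.25°, lat 62.3333°.
Cell spans 0.0833333° lon × 0.0416667° lat. NE corner is SW corner plus one full cell.
latitude 62.3750, longitude -122.1667.

62.3750, -122.1667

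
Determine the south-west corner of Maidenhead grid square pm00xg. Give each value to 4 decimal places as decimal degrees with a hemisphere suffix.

30.2500° N, 121.9167° E

Field P=15, M=12: +15·20° lon, +12·10° lat → SW at lon 120°, lat 30°.
Square 0, 0: +0·2° lon, +0·1° lat → SW at lon 120°, lat 30°.
Subsquare x=23, g=6: +23·0.0833333° lon, +6·0.0416667° lat → SW at lon 121.917°, lat 30.25°.
latitude 30.2500° N, longitude 121.9167° E.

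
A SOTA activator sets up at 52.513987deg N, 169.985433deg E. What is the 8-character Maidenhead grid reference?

Add 180° to longitude and 90° to latitude: 349.98543, 142.51399.
Field: lon ⌊349.98543/20⌋ = 17 → R; lat ⌊142.51399/10⌋ = 14 → O.
Square: lon ⌊9.98543/2⌋ = 4; lat ⌊2.51399/1⌋ = 2.
Subsquare: lon ⌊1.98543/0.0833333⌋ = 23 → x; lat ⌊0.51399/0.0416667⌋ = 12 → m.
Extended square: lon ⌊0.06877/0.00833333⌋ = 8; lat ⌊0.01399/0.00416667⌋ = 3.

RO42xm83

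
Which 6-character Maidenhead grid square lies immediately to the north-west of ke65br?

KE65as

Longitude subsquare b = 1; −1 → 0 = a.
Latitude subsquare r = 17; +1 → 18 = s.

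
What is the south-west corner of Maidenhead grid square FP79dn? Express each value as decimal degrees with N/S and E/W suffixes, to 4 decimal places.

Field F=5, P=15: +5·20° lon, +15·10° lat → SW at lon -80°, lat 60°.
Square 7, 9: +7·2° lon, +9·1° lat → SW at lon -66°, lat 69°.
Subsquare d=3, n=13: +3·0.0833333° lon, +13·0.0416667° lat → SW at lon -65.75°, lat 69.5417°.
latitude 69.5417° N, longitude 65.7500° W.

69.5417° N, 65.7500° W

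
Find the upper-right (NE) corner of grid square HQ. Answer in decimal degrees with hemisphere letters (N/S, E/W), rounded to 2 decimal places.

Field H=7, Q=16: +7·20° lon, +16·10° lat → SW at lon -40°, lat 70°.
Cell spans 20° lon × 10° lat. NE corner is SW corner plus one full cell.
latitude 80.00° N, longitude 20.00° W.

80.00° N, 20.00° W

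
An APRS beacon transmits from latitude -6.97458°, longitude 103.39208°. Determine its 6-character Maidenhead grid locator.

Offset from 180°W / 90°S: lon 283.3921°, lat 83.0254°.
Field (20°×10°, letters A–R): lon ⌊283.3921/20⌋ = 14 → O; lat ⌊83.0254/10⌋ = 8 → I.
Square (2°×1°, digits 0–9): lon ⌊3.3921/2⌋ = 1; lat ⌊3.0254/1⌋ = 3.
Subsquare (5′×2.5′, letters a–x): lon ⌊1.3921/0.0833333⌋ = 16 → q; lat ⌊0.0254/0.0416667⌋ = 0 → a.

OI13qa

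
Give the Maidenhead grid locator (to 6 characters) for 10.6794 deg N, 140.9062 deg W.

Offset from 180°W / 90°S: lon 39.0938°, lat 100.6794°.
Field: lon ⌊39.0938/20⌋ = 1 → B; lat ⌊100.6794/10⌋ = 10 → K.
Square: lon ⌊19.0938/2⌋ = 9; lat ⌊0.6794/1⌋ = 0.
Subsquare: lon ⌊1.0938/0.0833333⌋ = 13 → n; lat ⌊0.6794/0.0416667⌋ = 16 → q.

BK90nq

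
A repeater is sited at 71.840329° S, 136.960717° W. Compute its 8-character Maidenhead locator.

Shift to the Maidenhead origin (180°W, 90°S): lon 43.03928, lat 18.15967.
Field: 43.03928/20 → 2 → C, 18.15967/10 → 1 → B; chars CB.
Square: 3.03928/2 → 1, 8.15967/1 → 8; chars 18.
Subsquare: 1.03928/0.0833333 → 12 → m, 0.15967/0.0416667 → 3 → d; chars md.
Extended square: 0.03928/0.00833333 → 4, 0.03467/0.00416667 → 8; chars 48.

CB18md48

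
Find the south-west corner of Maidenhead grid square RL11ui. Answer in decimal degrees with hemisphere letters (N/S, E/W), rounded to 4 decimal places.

21.3333° N, 163.6667° E

Field R=17, L=11: +17·20° lon, +11·10° lat → SW at lon 160°, lat 20°.
Square 1, 1: +1·2° lon, +1·1° lat → SW at lon 162°, lat 21°.
Subsquare u=20, i=8: +20·0.0833333° lon, +8·0.0416667° lat → SW at lon 163.667°, lat 21.3333°.
latitude 21.3333° N, longitude 163.6667° E.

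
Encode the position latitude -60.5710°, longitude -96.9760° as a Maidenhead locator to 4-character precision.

EC19

Offset from 180°W / 90°S: lon 83.02°, lat 29.43°.
Field (20°×10°, letters A–R): lon ⌊83.02/20⌋ = 4 → E; lat ⌊29.43/10⌋ = 2 → C.
Square (2°×1°, digits 0–9): lon ⌊3.02/2⌋ = 1; lat ⌊9.43/1⌋ = 9.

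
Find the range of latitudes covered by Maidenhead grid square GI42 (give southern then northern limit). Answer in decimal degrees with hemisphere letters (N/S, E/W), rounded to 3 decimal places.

8.000° S, 7.000° S

Field G=6, I=8: +6·20° lon, +8·10° lat → SW at lon -60°, lat -10°.
Square 4, 2: +4·2° lon, +2·1° lat → SW at lon -52°, lat -8°.
Cell spans 2° lon × 1° lat.
south 8.000° S, north 7.000° S.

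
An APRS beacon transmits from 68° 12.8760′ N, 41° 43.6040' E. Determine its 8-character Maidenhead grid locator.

Shift to the Maidenhead origin (180°W, 90°S): lon 221.72673, lat 158.21460.
Field: lon ⌊221.72673/20⌋ = 11 → L; lat ⌊158.21460/10⌋ = 15 → P.
Square: lon ⌊1.72673/2⌋ = 0; lat ⌊8.21460/1⌋ = 8.
Subsquare: lon ⌊1.72673/0.0833333⌋ = 20 → u; lat ⌊0.21460/0.0416667⌋ = 5 → f.
Extended square: lon ⌊0.06007/0.00833333⌋ = 7; lat ⌊0.00627/0.00416667⌋ = 1.

LP08uf71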